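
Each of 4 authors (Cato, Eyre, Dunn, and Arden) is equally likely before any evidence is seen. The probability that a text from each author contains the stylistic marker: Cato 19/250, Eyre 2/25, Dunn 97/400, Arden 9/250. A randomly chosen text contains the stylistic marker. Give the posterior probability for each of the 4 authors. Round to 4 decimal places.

Cato 0.1749, Eyre 0.1841, Dunn 0.5581, Arden 0.0829

Since the prior is uniform, the posterior is proportional to the likelihood:
  Cato: 0.076
  Eyre: 0.08
  Dunn: 0.2425
  Arden: 0.036
Total = 0.4345.
P(Cato | marker) = 0.076/0.4345 ≈ 0.1749
P(Eyre | marker) = 0.08/0.4345 ≈ 0.1841
P(Dunn | marker) = 0.2425/0.4345 ≈ 0.5581
P(Arden | marker) = 0.036/0.4345 ≈ 0.0829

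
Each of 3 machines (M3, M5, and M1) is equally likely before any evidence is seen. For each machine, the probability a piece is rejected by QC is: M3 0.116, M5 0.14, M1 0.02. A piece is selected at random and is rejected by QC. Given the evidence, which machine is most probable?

M5

Since the prior is uniform, the posterior is proportional to the likelihood:
  M3: 0.116
  M5: 0.14
  M1: 0.02
Sum = 0.276.
Largest term belongs to M5, so M5 is most probable.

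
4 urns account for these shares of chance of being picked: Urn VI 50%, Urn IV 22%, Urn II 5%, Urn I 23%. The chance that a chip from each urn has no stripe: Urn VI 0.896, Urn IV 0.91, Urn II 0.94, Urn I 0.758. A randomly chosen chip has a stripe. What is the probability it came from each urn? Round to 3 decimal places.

Taking complements, P(striped | each) = Urn VI 0.104, Urn IV 0.09, Urn II 0.06, Urn I 0.242.
By Bayes' rule, posterior ∝ prior × likelihood:
  Urn VI: 0.5 × 0.104 = 0.052
  Urn IV: 0.22 × 0.09 = 0.0198
  Urn II: 0.05 × 0.06 = 0.003
  Urn I: 0.23 × 0.242 = 0.05566
Normalizing constant = 0.13046.
P(Urn VI | striped) = 0.052/0.13046 ≈ 0.399
P(Urn IV | striped) = 0.0198/0.13046 ≈ 0.152
P(Urn II | striped) = 0.003/0.13046 ≈ 0.023
P(Urn I | striped) = 0.05566/0.13046 ≈ 0.427

Urn VI 0.399, Urn IV 0.152, Urn II 0.023, Urn I 0.427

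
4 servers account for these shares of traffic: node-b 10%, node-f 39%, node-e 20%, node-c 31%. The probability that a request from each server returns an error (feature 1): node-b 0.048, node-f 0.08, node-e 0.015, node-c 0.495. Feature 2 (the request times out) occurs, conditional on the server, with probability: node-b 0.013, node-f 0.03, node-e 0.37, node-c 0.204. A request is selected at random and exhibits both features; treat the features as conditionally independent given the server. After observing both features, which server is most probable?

node-c

Unnormalized posteriors (prior × likelihood):
  node-b: 0.1 × 0.048 × 0.013 = 0.0000624
  node-f: 0.39 × 0.08 × 0.03 = 0.000936
  node-e: 0.2 × 0.015 × 0.37 = 0.00111
  node-c: 0.31 × 0.495 × 0.204 = 0.0313038
Normalizing constant = 0.0334122.
Largest term belongs to node-c, so node-c is most probable.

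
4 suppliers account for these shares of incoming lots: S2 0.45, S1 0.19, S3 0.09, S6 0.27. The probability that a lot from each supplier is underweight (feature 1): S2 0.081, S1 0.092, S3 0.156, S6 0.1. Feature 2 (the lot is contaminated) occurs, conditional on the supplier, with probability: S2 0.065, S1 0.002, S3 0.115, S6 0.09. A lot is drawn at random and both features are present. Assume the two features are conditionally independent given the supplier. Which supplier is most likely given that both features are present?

S6

Prior × likelihood for each hypothesis:
  S2: 0.45 × 0.081 × 0.065 = 0.00236925
  S1: 0.19 × 0.092 × 0.002 = 0.00003496
  S3: 0.09 × 0.156 × 0.115 = 0.0016146
  S6: 0.27 × 0.1 × 0.09 = 0.00243
Sum = 0.00644881.
Largest term belongs to S6, so S6 is most probable.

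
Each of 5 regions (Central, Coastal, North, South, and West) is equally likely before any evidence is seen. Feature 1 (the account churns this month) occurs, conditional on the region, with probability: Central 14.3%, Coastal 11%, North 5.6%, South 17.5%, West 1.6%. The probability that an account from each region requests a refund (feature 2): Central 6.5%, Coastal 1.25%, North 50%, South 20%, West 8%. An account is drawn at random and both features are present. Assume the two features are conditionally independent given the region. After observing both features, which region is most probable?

With a uniform prior (1/5 each), posterior ∝ likelihood:
  Central: 0.143 × 0.065 = 0.009295
  Coastal: 0.11 × 0.0125 = 0.001375
  North: 0.056 × 0.5 = 0.028
  South: 0.175 × 0.2 = 0.035
  West: 0.016 × 0.08 = 0.00128
Total = 0.07495.
Largest term belongs to South, so South is most probable.

South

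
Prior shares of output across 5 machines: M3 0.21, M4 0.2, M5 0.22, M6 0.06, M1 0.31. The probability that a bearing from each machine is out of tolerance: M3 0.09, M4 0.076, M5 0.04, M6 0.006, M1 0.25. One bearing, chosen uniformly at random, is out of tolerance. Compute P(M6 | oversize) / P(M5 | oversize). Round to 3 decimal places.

0.041

By Bayes' rule, posterior ∝ prior × likelihood:
  M3: 0.21 × 0.09 = 0.0189
  M4: 0.2 × 0.076 = 0.0152
  M5: 0.22 × 0.04 = 0.0088
  M6: 0.06 × 0.006 = 0.00036
  M1: 0.31 × 0.25 = 0.0775
Total = 0.12076.
The ratio is 0.00036 / 0.0088 (the normalizer cancels) = 0.041.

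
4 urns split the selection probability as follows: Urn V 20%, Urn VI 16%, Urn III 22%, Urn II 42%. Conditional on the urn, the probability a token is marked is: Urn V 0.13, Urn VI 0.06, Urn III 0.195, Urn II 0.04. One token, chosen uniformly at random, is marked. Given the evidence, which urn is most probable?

Urn III

By Bayes' rule, posterior ∝ prior × likelihood:
  Urn V: 0.2 × 0.13 = 0.026
  Urn VI: 0.16 × 0.06 = 0.0096
  Urn III: 0.22 × 0.195 = 0.0429
  Urn II: 0.42 × 0.04 = 0.0168
Sum = 0.0953.
Largest term belongs to Urn III, so Urn III is most probable.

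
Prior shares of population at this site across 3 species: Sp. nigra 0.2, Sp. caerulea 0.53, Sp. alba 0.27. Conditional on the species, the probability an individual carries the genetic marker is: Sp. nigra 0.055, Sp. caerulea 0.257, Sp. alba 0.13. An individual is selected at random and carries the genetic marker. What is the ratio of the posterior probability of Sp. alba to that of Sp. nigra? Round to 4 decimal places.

Unnormalized posteriors (prior × likelihood):
  Sp. nigra: 0.2 × 0.055 = 0.011
  Sp. caerulea: 0.53 × 0.257 = 0.13621
  Sp. alba: 0.27 × 0.13 = 0.0351
Normalizing constant = 0.18231.
The ratio is 0.0351 / 0.011 (the normalizer cancels) = 3.1909.

3.1909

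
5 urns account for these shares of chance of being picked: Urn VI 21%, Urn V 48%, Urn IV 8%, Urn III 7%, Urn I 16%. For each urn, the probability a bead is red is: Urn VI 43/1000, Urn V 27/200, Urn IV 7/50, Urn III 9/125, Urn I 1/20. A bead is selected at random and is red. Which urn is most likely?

Urn V

By Bayes' rule, posterior ∝ prior × likelihood:
  Urn VI: 0.21 × 0.043 = 0.00903
  Urn V: 0.48 × 0.135 = 0.0648
  Urn IV: 0.08 × 0.14 = 0.0112
  Urn III: 0.07 × 0.072 = 0.00504
  Urn I: 0.16 × 0.05 = 0.008
Total = 0.09807.
Largest term belongs to Urn V, so Urn V is most probable.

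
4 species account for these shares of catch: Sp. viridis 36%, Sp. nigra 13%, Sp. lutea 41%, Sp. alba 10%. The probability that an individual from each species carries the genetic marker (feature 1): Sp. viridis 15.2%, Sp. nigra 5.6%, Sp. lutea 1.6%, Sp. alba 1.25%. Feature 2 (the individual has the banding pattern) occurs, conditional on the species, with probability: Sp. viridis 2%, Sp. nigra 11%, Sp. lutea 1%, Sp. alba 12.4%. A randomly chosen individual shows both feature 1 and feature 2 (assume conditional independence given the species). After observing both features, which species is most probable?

Sp. viridis

Unnormalized posteriors (prior × likelihood):
  Sp. viridis: 0.36 × 0.152 × 0.02 = 0.0010944
  Sp. nigra: 0.13 × 0.056 × 0.11 = 0.0008008
  Sp. lutea: 0.41 × 0.016 × 0.01 = 0.0000656
  Sp. alba: 0.1 × 0.0125 × 0.124 = 0.000155
Normalizing constant = 0.0021158.
Largest term belongs to Sp. viridis, so Sp. viridis is most probable.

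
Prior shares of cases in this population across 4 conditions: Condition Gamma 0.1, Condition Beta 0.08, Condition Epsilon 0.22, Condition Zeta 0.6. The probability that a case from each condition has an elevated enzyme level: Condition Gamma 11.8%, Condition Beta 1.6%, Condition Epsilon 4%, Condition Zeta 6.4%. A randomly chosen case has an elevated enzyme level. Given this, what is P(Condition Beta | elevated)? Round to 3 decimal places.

0.021

Prior × likelihood for each hypothesis:
  Condition Gamma: 0.1 × 0.118 = 0.0118
  Condition Beta: 0.08 × 0.016 = 0.00128
  Condition Epsilon: 0.22 × 0.04 = 0.0088
  Condition Zeta: 0.6 × 0.064 = 0.0384
Normalizing constant = 0.06028.
P(Condition Beta | evidence) = 0.00128 / 0.06028 ≈ 0.021.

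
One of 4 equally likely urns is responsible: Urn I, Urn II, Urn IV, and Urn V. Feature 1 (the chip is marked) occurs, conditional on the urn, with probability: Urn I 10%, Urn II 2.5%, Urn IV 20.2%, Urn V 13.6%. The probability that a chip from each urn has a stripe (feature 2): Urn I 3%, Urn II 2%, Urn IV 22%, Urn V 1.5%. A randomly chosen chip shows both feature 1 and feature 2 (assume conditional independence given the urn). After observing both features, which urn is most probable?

Urn IV

Since the prior is uniform, the posterior is proportional to the likelihood:
  Urn I: 0.1 × 0.03 = 0.003
  Urn II: 0.025 × 0.02 = 0.0005
  Urn IV: 0.202 × 0.22 = 0.04444
  Urn V: 0.136 × 0.015 = 0.00204
Total = 0.04998.
Largest term belongs to Urn IV, so Urn IV is most probable.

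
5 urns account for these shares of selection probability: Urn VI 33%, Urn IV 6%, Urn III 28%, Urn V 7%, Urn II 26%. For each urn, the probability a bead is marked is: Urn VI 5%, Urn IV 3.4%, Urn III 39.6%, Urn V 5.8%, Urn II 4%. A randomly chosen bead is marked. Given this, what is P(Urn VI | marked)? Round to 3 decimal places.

0.115

Prior × likelihood for each hypothesis:
  Urn VI: 0.33 × 0.05 = 0.0165
  Urn IV: 0.06 × 0.034 = 0.00204
  Urn III: 0.28 × 0.396 = 0.11088
  Urn V: 0.07 × 0.058 = 0.00406
  Urn II: 0.26 × 0.04 = 0.0104
Sum = 0.14388.
P(Urn VI | evidence) = 0.0165 / 0.14388 ≈ 0.115.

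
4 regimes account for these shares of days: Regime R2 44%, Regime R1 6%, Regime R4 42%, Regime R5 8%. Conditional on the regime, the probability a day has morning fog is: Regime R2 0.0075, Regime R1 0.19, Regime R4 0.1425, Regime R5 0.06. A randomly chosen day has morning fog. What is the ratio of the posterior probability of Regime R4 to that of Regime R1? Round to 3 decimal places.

Prior × likelihood for each hypothesis:
  Regime R2: 0.44 × 0.0075 = 0.0033
  Regime R1: 0.06 × 0.19 = 0.0114
  Regime R4: 0.42 × 0.1425 = 0.05985
  Regime R5: 0.08 × 0.06 = 0.0048
Total = 0.07935.
The ratio is 0.05985 / 0.0114 (the normalizer cancels) = 5.250.

5.250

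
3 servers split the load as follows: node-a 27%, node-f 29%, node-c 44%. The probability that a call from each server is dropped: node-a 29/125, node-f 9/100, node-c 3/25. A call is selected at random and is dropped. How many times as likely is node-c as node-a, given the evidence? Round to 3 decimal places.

Unnormalized posteriors (prior × likelihood):
  node-a: 0.27 × 0.232 = 0.06264
  node-f: 0.29 × 0.09 = 0.0261
  node-c: 0.44 × 0.12 = 0.0528
Total = 0.14154.
The ratio is 0.0528 / 0.06264 (the normalizer cancels) = 0.843.

0.843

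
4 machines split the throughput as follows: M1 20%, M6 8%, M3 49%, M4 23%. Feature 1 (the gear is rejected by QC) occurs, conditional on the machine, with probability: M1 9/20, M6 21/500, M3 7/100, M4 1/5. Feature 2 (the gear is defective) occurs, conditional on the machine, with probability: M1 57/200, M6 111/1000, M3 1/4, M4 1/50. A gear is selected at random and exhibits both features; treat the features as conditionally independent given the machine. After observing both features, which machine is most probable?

By Bayes' rule, posterior ∝ prior × likelihood:
  M1: 0.2 × 0.45 × 0.285 = 0.02565
  M6: 0.08 × 0.042 × 0.111 = 0.00037296
  M3: 0.49 × 0.07 × 0.25 = 0.008575
  M4: 0.23 × 0.2 × 0.02 = 0.00092
Sum = 0.03551796.
Largest term belongs to M1, so M1 is most probable.

M1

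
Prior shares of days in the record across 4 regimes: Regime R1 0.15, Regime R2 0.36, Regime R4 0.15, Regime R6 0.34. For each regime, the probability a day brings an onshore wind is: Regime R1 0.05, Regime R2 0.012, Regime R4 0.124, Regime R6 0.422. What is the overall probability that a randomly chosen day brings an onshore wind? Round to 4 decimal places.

0.1739

By Bayes' rule, posterior ∝ prior × likelihood:
  Regime R1: 0.15 × 0.05 = 0.0075
  Regime R2: 0.36 × 0.012 = 0.00432
  Regime R4: 0.15 × 0.124 = 0.0186
  Regime R6: 0.34 × 0.422 = 0.14348
P(onshore) = 0.0075 + 0.00432 + 0.0186 + 0.14348 = 0.1739 → 0.1739.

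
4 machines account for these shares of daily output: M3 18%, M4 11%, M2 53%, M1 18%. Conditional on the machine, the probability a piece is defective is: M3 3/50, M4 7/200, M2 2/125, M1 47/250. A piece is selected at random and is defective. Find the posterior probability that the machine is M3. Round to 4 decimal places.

0.1896

Compute prior × likelihood for every hypothesis:
  M3: 0.18 × 0.06 = 0.0108
  M4: 0.11 × 0.035 = 0.00385
  M2: 0.53 × 0.016 = 0.00848
  M1: 0.18 × 0.188 = 0.03384
Total = 0.05697.
P(M3 | evidence) = 0.0108 / 0.05697 ≈ 0.1896.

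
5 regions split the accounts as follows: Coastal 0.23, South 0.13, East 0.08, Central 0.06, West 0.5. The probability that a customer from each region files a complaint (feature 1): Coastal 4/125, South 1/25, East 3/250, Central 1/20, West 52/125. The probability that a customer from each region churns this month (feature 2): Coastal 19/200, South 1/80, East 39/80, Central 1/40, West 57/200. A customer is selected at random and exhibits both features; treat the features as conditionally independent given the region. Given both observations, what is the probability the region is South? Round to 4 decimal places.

0.0011

By Bayes' rule, posterior ∝ prior × likelihood:
  Coastal: 0.23 × 0.032 × 0.095 = 0.0006992
  South: 0.13 × 0.04 × 0.0125 = 0.000065
  East: 0.08 × 0.012 × 0.4875 = 0.000468
  Central: 0.06 × 0.05 × 0.025 = 0.000075
  West: 0.5 × 0.416 × 0.285 = 0.05928
Total = 0.0605872.
P(South | evidence) = 0.000065 / 0.0605872 ≈ 0.0011.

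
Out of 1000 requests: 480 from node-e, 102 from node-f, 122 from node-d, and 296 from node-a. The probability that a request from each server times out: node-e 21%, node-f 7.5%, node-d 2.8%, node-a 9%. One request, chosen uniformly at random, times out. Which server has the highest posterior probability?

By Bayes' rule, posterior ∝ prior × likelihood:
  node-e: 0.48 × 0.21 = 0.1008
  node-f: 0.102 × 0.075 = 0.00765
  node-d: 0.122 × 0.028 = 0.003416
  node-a: 0.296 × 0.09 = 0.02664
Total = 0.138506.
Largest term belongs to node-e, so node-e is most probable.

node-e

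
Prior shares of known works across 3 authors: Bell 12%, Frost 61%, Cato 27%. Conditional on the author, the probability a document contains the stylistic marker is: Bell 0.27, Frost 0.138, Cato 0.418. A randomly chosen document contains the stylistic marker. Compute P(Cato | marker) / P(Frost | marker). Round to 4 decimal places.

Compute prior × likelihood for every hypothesis:
  Bell: 0.12 × 0.27 = 0.0324
  Frost: 0.61 × 0.138 = 0.08418
  Cato: 0.27 × 0.418 = 0.11286
Normalizing constant = 0.22944.
The ratio is 0.11286 / 0.08418 (the normalizer cancels) = 1.3407.

1.3407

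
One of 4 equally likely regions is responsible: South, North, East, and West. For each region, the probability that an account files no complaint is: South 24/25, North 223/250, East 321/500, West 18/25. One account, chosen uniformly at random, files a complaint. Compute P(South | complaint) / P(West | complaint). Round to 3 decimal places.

Taking complements, P(complaint | each) = South 0.04, North 0.108, East 0.358, West 0.28.
Since the prior is uniform, the posterior is proportional to the likelihood:
  South: 0.04
  North: 0.108
  East: 0.358
  West: 0.28
Total = 0.786.
The ratio is 0.04 / 0.28 (the normalizer cancels) = 0.143.

0.143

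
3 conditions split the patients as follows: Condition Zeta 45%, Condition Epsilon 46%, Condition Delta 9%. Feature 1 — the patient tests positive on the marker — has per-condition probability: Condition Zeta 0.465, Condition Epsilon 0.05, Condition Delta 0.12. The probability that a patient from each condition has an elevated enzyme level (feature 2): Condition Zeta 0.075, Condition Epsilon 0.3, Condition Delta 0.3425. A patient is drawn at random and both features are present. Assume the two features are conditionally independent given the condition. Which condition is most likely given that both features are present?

By Bayes' rule, posterior ∝ prior × likelihood:
  Condition Zeta: 0.45 × 0.465 × 0.075 = 0.01569375
  Condition Epsilon: 0.46 × 0.05 × 0.3 = 0.0069
  Condition Delta: 0.09 × 0.12 × 0.3425 = 0.003699
Sum = 0.02629275.
Largest term belongs to Condition Zeta, so Condition Zeta is most probable.

Condition Zeta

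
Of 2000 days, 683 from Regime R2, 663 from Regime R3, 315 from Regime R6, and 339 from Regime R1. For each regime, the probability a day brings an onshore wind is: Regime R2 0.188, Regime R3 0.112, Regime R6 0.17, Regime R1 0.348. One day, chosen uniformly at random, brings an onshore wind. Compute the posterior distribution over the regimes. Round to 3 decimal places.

Compute prior × likelihood for every hypothesis:
  Regime R2: 0.3415 × 0.188 = 0.064202
  Regime R3: 0.3315 × 0.112 = 0.037128
  Regime R6: 0.1575 × 0.17 = 0.026775
  Regime R1: 0.1695 × 0.348 = 0.058986
Total = 0.187091.
P(Regime R2 | onshore) = 0.064202/0.187091 ≈ 0.343
P(Regime R3 | onshore) = 0.037128/0.187091 ≈ 0.198
P(Regime R6 | onshore) = 0.026775/0.187091 ≈ 0.143
P(Regime R1 | onshore) = 0.058986/0.187091 ≈ 0.315
(Check: 0.343+0.198+0.143+0.315 = 0.999.)

Regime R2 0.343, Regime R3 0.198, Regime R6 0.143, Regime R1 0.315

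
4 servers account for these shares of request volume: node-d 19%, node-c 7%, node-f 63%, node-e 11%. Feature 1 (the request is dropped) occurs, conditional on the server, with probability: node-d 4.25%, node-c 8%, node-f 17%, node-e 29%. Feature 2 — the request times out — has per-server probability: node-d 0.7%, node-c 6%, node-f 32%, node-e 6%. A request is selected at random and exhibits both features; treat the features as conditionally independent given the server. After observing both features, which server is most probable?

node-f

By Bayes' rule, posterior ∝ prior × likelihood:
  node-d: 0.19 × 0.0425 × 0.007 = 0.000056525
  node-c: 0.07 × 0.08 × 0.06 = 0.000336
  node-f: 0.63 × 0.17 × 0.32 = 0.034272
  node-e: 0.11 × 0.29 × 0.06 = 0.001914
Sum = 0.036578525.
Largest term belongs to node-f, so node-f is most probable.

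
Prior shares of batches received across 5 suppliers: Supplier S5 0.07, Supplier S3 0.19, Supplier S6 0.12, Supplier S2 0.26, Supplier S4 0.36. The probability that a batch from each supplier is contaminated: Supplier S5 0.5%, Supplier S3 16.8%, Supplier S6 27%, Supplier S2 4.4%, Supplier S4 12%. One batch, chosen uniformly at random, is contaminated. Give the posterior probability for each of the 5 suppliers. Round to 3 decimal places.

By Bayes' rule, posterior ∝ prior × likelihood:
  Supplier S5: 0.07 × 0.005 = 0.00035
  Supplier S3: 0.19 × 0.168 = 0.03192
  Supplier S6: 0.12 × 0.27 = 0.0324
  Supplier S2: 0.26 × 0.044 = 0.01144
  Supplier S4: 0.36 × 0.12 = 0.0432
Sum = 0.11931.
P(Supplier S5 | contaminated) = 0.00035/0.11931 ≈ 0.003
P(Supplier S3 | contaminated) = 0.03192/0.11931 ≈ 0.268
P(Supplier S6 | contaminated) = 0.0324/0.11931 ≈ 0.272
P(Supplier S2 | contaminated) = 0.01144/0.11931 ≈ 0.096
P(Supplier S4 | contaminated) = 0.0432/0.11931 ≈ 0.362
(Check: 0.003+0.268+0.272+0.096+0.362 = 1.001.)

Supplier S5 0.003, Supplier S3 0.268, Supplier S6 0.272, Supplier S2 0.096, Supplier S4 0.362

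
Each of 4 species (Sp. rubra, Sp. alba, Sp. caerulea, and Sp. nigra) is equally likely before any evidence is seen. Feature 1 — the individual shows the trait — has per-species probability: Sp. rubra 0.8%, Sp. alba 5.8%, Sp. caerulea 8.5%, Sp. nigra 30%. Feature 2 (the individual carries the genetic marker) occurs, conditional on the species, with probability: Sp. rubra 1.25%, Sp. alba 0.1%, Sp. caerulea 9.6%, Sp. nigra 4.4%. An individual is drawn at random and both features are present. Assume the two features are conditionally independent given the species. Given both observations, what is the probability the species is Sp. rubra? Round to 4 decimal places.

Since the prior is uniform, the posterior is proportional to the likelihood:
  Sp. rubra: 0.008 × 0.0125 = 0.0001
  Sp. alba: 0.058 × 0.001 = 0.000058
  Sp. caerulea: 0.085 × 0.096 = 0.00816
  Sp. nigra: 0.3 × 0.044 = 0.0132
Normalizing constant = 0.021518.
P(Sp. rubra | evidence) = 0.0001 / 0.021518 ≈ 0.0046.

0.0046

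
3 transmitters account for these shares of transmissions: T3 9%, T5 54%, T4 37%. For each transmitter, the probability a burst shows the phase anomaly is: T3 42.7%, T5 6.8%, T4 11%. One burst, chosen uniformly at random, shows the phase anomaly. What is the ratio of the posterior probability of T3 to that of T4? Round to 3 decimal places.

Prior × likelihood for each hypothesis:
  T3: 0.09 × 0.427 = 0.03843
  T5: 0.54 × 0.068 = 0.03672
  T4: 0.37 × 0.11 = 0.0407
Normalizing constant = 0.11585.
The ratio is 0.03843 / 0.0407 (the normalizer cancels) = 0.944.

0.944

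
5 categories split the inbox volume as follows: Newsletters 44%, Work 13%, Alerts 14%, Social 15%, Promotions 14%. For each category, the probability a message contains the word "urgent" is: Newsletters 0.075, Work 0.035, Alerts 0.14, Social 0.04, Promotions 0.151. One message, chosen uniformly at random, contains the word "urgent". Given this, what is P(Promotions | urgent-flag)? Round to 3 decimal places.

Compute prior × likelihood for every hypothesis:
  Newsletters: 0.44 × 0.075 = 0.033
  Work: 0.13 × 0.035 = 0.00455
  Alerts: 0.14 × 0.14 = 0.0196
  Social: 0.15 × 0.04 = 0.006
  Promotions: 0.14 × 0.151 = 0.02114
Total = 0.08429.
P(Promotions | evidence) = 0.02114 / 0.08429 ≈ 0.251.

0.251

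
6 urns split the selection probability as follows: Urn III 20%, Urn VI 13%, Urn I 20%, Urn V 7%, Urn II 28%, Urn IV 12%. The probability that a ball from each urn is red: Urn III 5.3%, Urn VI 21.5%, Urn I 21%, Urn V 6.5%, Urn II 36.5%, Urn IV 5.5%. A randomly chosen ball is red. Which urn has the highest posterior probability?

By Bayes' rule, posterior ∝ prior × likelihood:
  Urn III: 0.2 × 0.053 = 0.0106
  Urn VI: 0.13 × 0.215 = 0.02795
  Urn I: 0.2 × 0.21 = 0.042
  Urn V: 0.07 × 0.065 = 0.00455
  Urn II: 0.28 × 0.365 = 0.1022
  Urn IV: 0.12 × 0.055 = 0.0066
Normalizing constant = 0.1939.
Largest term belongs to Urn II, so Urn II is most probable.

Urn II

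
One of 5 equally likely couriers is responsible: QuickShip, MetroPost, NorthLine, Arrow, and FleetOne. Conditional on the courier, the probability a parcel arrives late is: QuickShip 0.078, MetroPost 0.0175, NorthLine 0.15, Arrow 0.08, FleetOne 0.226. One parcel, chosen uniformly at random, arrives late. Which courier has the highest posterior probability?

FleetOne

With a uniform prior (1/5 each), posterior ∝ likelihood:
  QuickShip: 0.078
  MetroPost: 0.0175
  NorthLine: 0.15
  Arrow: 0.08
  FleetOne: 0.226
Total = 0.5515.
Largest term belongs to FleetOne, so FleetOne is most probable.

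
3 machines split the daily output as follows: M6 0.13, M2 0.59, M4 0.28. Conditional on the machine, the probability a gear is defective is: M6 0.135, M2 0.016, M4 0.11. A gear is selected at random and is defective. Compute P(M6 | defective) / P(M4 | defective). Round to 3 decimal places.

Prior × likelihood for each hypothesis:
  M6: 0.13 × 0.135 = 0.01755
  M2: 0.59 × 0.016 = 0.00944
  M4: 0.28 × 0.11 = 0.0308
Normalizing constant = 0.05779.
The ratio is 0.01755 / 0.0308 (the normalizer cancels) = 0.570.

0.570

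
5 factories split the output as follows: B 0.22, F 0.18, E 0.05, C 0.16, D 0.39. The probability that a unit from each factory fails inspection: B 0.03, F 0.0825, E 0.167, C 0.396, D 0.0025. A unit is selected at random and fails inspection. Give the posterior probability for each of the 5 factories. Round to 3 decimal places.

B 0.070, F 0.158, E 0.089, C 0.673, D 0.010

Compute prior × likelihood for every hypothesis:
  B: 0.22 × 0.03 = 0.0066
  F: 0.18 × 0.0825 = 0.01485
  E: 0.05 × 0.167 = 0.00835
  C: 0.16 × 0.396 = 0.06336
  D: 0.39 × 0.0025 = 0.000975
Normalizing constant = 0.094135.
P(B | nonconforming) = 0.0066/0.094135 ≈ 0.070
P(F | nonconforming) = 0.01485/0.094135 ≈ 0.158
P(E | nonconforming) = 0.00835/0.094135 ≈ 0.089
P(C | nonconforming) = 0.06336/0.094135 ≈ 0.673
P(D | nonconforming) = 0.000975/0.094135 ≈ 0.010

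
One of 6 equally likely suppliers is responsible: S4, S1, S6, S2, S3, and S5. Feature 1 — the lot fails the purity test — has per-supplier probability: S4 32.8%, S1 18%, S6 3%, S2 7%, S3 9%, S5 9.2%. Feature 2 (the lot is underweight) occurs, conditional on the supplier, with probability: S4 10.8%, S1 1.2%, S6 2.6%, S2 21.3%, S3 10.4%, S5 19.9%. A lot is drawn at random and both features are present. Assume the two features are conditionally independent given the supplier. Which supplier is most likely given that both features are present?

S4

Since the prior is uniform, the posterior is proportional to the likelihood:
  S4: 0.328 × 0.108 = 0.035424
  S1: 0.18 × 0.012 = 0.00216
  S6: 0.03 × 0.026 = 0.00078
  S2: 0.07 × 0.213 = 0.01491
  S3: 0.09 × 0.104 = 0.00936
  S5: 0.092 × 0.199 = 0.018308
Sum = 0.080942.
Largest term belongs to S4, so S4 is most probable.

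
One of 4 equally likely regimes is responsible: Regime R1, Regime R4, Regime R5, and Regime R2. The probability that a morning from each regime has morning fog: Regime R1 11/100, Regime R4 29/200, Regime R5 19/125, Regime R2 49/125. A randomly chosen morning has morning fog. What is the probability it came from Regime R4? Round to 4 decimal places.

Since the prior is uniform, the posterior is proportional to the likelihood:
  Regime R1: 0.11
  Regime R4: 0.145
  Regime R5: 0.152
  Regime R2: 0.392
Normalizing constant = 0.799.
P(Regime R4 | evidence) = 0.145 / 0.799 ≈ 0.1815.

0.1815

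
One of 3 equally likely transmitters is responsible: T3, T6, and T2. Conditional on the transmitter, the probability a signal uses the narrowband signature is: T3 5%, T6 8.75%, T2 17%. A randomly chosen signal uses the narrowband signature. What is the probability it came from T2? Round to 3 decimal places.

0.553

Since the prior is uniform, the posterior is proportional to the likelihood:
  T3: 0.05
  T6: 0.0875
  T2: 0.17
Normalizing constant = 0.3075.
P(T2 | evidence) = 0.17 / 0.3075 ≈ 0.553.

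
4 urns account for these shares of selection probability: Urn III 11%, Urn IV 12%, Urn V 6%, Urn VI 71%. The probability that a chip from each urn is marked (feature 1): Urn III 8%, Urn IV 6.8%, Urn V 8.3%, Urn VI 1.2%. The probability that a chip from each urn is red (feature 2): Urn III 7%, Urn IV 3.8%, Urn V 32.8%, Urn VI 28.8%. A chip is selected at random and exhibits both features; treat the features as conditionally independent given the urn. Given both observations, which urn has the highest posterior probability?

Urn VI

Compute prior × likelihood for every hypothesis:
  Urn III: 0.11 × 0.08 × 0.07 = 0.000616
  Urn IV: 0.12 × 0.068 × 0.038 = 0.00031008
  Urn V: 0.06 × 0.083 × 0.328 = 0.00163344
  Urn VI: 0.71 × 0.012 × 0.288 = 0.00245376
Normalizing constant = 0.00501328.
Largest term belongs to Urn VI, so Urn VI is most probable.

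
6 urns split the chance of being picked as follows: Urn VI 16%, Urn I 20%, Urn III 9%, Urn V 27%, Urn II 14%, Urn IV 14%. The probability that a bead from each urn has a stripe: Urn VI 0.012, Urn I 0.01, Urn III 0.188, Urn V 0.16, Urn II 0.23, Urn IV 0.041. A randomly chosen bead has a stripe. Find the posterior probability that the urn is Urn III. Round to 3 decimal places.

By Bayes' rule, posterior ∝ prior × likelihood:
  Urn VI: 0.16 × 0.012 = 0.00192
  Urn I: 0.2 × 0.01 = 0.002
  Urn III: 0.09 × 0.188 = 0.01692
  Urn V: 0.27 × 0.16 = 0.0432
  Urn II: 0.14 × 0.23 = 0.0322
  Urn IV: 0.14 × 0.041 = 0.00574
Sum = 0.10198.
P(Urn III | evidence) = 0.01692 / 0.10198 ≈ 0.166.

0.166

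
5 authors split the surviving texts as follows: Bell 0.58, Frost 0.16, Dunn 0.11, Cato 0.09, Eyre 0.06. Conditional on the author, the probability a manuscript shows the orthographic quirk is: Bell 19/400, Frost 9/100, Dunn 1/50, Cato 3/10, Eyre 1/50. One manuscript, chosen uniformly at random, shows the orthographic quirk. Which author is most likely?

Bell

Unnormalized posteriors (prior × likelihood):
  Bell: 0.58 × 0.0475 = 0.02755
  Frost: 0.16 × 0.09 = 0.0144
  Dunn: 0.11 × 0.02 = 0.0022
  Cato: 0.09 × 0.3 = 0.027
  Eyre: 0.06 × 0.02 = 0.0012
Sum = 0.07235.
Largest term belongs to Bell, so Bell is most probable.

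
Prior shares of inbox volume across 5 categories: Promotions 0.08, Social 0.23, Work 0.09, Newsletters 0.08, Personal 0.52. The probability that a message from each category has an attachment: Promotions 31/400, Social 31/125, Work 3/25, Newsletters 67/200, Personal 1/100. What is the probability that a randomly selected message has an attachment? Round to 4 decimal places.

Prior × likelihood for each hypothesis:
  Promotions: 0.08 × 0.0775 = 0.0062
  Social: 0.23 × 0.248 = 0.05704
  Work: 0.09 × 0.12 = 0.0108
  Newsletters: 0.08 × 0.335 = 0.0268
  Personal: 0.52 × 0.01 = 0.0052
P(attachment) = 0.0062 + 0.05704 + 0.0108 + 0.0268 + 0.0052 = 0.10604 → 0.1060.

0.1060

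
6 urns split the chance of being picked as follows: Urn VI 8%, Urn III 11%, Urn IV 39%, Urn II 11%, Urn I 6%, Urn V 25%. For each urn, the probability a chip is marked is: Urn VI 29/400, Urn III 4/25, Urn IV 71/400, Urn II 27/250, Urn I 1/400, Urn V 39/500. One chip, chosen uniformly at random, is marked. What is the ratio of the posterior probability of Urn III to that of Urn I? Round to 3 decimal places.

117.333

Prior × likelihood for each hypothesis:
  Urn VI: 0.08 × 0.0725 = 0.0058
  Urn III: 0.11 × 0.16 = 0.0176
  Urn IV: 0.39 × 0.1775 = 0.069225
  Urn II: 0.11 × 0.108 = 0.01188
  Urn I: 0.06 × 0.0025 = 0.00015
  Urn V: 0.25 × 0.078 = 0.0195
Total = 0.124155.
The ratio is 0.0176 / 0.00015 (the normalizer cancels) = 117.333.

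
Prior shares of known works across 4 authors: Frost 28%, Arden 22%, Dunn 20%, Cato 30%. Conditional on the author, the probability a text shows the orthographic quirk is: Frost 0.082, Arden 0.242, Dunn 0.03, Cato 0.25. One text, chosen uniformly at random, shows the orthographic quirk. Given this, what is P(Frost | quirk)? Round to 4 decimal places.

0.1461

Compute prior × likelihood for every hypothesis:
  Frost: 0.28 × 0.082 = 0.02296
  Arden: 0.22 × 0.242 = 0.05324
  Dunn: 0.2 × 0.03 = 0.006
  Cato: 0.3 × 0.25 = 0.075
Normalizing constant = 0.1572.
P(Frost | evidence) = 0.02296 / 0.1572 ≈ 0.1461.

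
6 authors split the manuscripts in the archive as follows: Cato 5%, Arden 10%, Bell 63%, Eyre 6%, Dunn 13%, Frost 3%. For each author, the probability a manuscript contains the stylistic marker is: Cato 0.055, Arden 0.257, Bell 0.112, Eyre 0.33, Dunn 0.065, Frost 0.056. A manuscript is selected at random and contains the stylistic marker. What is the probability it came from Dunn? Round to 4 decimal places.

Unnormalized posteriors (prior × likelihood):
  Cato: 0.05 × 0.055 = 0.00275
  Arden: 0.1 × 0.257 = 0.0257
  Bell: 0.63 × 0.112 = 0.07056
  Eyre: 0.06 × 0.33 = 0.0198
  Dunn: 0.13 × 0.065 = 0.00845
  Frost: 0.03 × 0.056 = 0.00168
Total = 0.12894.
P(Dunn | evidence) = 0.00845 / 0.12894 ≈ 0.0655.

0.0655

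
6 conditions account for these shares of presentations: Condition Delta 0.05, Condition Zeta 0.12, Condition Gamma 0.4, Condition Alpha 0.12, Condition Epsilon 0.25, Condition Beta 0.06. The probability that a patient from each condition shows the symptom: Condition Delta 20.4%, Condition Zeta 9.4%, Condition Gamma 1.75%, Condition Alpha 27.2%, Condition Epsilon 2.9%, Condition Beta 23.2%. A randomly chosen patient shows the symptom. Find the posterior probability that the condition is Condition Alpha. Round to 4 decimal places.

By Bayes' rule, posterior ∝ prior × likelihood:
  Condition Delta: 0.05 × 0.204 = 0.0102
  Condition Zeta: 0.12 × 0.094 = 0.01128
  Condition Gamma: 0.4 × 0.0175 = 0.007
  Condition Alpha: 0.12 × 0.272 = 0.03264
  Condition Epsilon: 0.25 × 0.029 = 0.00725
  Condition Beta: 0.06 × 0.232 = 0.01392
Sum = 0.08229.
P(Condition Alpha | evidence) = 0.03264 / 0.08229 ≈ 0.3966.

0.3966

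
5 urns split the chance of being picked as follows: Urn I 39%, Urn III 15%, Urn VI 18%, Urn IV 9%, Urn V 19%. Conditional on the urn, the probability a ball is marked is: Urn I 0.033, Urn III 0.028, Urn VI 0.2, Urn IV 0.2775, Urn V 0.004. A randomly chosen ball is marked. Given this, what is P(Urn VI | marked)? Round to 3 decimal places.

Unnormalized posteriors (prior × likelihood):
  Urn I: 0.39 × 0.033 = 0.01287
  Urn III: 0.15 × 0.028 = 0.0042
  Urn VI: 0.18 × 0.2 = 0.036
  Urn IV: 0.09 × 0.2775 = 0.024975
  Urn V: 0.19 × 0.004 = 0.00076
Total = 0.078805.
P(Urn VI | evidence) = 0.036 / 0.078805 ≈ 0.457.

0.457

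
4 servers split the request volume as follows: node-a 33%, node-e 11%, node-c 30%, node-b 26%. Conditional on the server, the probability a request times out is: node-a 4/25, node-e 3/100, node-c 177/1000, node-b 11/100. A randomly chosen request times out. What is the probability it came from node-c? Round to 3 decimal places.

0.385

Unnormalized posteriors (prior × likelihood):
  node-a: 0.33 × 0.16 = 0.0528
  node-e: 0.11 × 0.03 = 0.0033
  node-c: 0.3 × 0.177 = 0.0531
  node-b: 0.26 × 0.11 = 0.0286
Total = 0.1378.
P(node-c | evidence) = 0.0531 / 0.1378 ≈ 0.385.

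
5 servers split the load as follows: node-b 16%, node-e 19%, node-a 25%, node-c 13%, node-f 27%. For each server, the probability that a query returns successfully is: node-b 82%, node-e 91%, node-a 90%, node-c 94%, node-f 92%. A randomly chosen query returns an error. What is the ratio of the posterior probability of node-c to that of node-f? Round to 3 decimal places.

0.361

Taking complements, P(error | each) = node-b 0.18, node-e 0.09, node-a 0.1, node-c 0.06, node-f 0.08.
By Bayes' rule, posterior ∝ prior × likelihood:
  node-b: 0.16 × 0.18 = 0.0288
  node-e: 0.19 × 0.09 = 0.0171
  node-a: 0.25 × 0.1 = 0.025
  node-c: 0.13 × 0.06 = 0.0078
  node-f: 0.27 × 0.08 = 0.0216
Normalizing constant = 0.1003.
The ratio is 0.0078 / 0.0216 (the normalizer cancels) = 0.361.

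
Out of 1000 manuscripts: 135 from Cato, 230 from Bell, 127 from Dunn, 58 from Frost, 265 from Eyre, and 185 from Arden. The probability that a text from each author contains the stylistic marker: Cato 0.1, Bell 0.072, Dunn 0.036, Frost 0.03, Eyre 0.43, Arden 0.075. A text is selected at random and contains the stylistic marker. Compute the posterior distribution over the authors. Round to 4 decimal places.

Cato 0.0822, Bell 0.1009, Dunn 0.0278, Frost 0.0106, Eyre 0.6940, Arden 0.0845

Compute prior × likelihood for every hypothesis:
  Cato: 0.135 × 0.1 = 0.0135
  Bell: 0.23 × 0.072 = 0.01656
  Dunn: 0.127 × 0.036 = 0.004572
  Frost: 0.058 × 0.03 = 0.00174
  Eyre: 0.265 × 0.43 = 0.11395
  Arden: 0.185 × 0.075 = 0.013875
Total = 0.164197.
P(Cato | marker) = 0.0135/0.164197 ≈ 0.0822
P(Bell | marker) = 0.01656/0.164197 ≈ 0.1009
P(Dunn | marker) = 0.004572/0.164197 ≈ 0.0278
P(Frost | marker) = 0.00174/0.164197 ≈ 0.0106
P(Eyre | marker) = 0.11395/0.164197 ≈ 0.6940
P(Arden | marker) = 0.013875/0.164197 ≈ 0.0845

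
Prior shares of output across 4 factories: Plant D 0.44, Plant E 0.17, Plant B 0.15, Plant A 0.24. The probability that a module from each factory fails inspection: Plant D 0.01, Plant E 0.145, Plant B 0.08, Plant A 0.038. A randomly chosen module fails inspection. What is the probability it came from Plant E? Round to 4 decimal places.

0.4913

Unnormalized posteriors (prior × likelihood):
  Plant D: 0.44 × 0.01 = 0.0044
  Plant E: 0.17 × 0.145 = 0.02465
  Plant B: 0.15 × 0.08 = 0.012
  Plant A: 0.24 × 0.038 = 0.00912
Normalizing constant = 0.05017.
P(Plant E | evidence) = 0.02465 / 0.05017 ≈ 0.4913.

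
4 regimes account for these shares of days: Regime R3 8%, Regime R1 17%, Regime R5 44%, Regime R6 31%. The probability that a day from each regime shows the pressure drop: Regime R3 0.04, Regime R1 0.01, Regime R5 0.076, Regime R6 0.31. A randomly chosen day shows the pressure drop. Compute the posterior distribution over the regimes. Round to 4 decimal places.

By Bayes' rule, posterior ∝ prior × likelihood:
  Regime R3: 0.08 × 0.04 = 0.0032
  Regime R1: 0.17 × 0.01 = 0.0017
  Regime R5: 0.44 × 0.076 = 0.03344
  Regime R6: 0.31 × 0.31 = 0.0961
Total = 0.13444.
P(Regime R3 | drop) = 0.0032/0.13444 ≈ 0.0238
P(Regime R1 | drop) = 0.0017/0.13444 ≈ 0.0126
P(Regime R5 | drop) = 0.03344/0.13444 ≈ 0.2487
P(Regime R6 | drop) = 0.0961/0.13444 ≈ 0.7148

Regime R3 0.0238, Regime R1 0.0126, Regime R5 0.2487, Regime R6 0.7148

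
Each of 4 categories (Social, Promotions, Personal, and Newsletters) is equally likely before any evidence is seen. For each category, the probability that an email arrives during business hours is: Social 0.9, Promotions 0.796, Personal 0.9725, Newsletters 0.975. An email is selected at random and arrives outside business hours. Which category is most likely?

Taking complements, P(off-hours | each) = Social 0.1, Promotions 0.204, Personal 0.0275, Newsletters 0.025.
With a uniform prior (1/4 each), posterior ∝ likelihood:
  Social: 0.1
  Promotions: 0.204
  Personal: 0.0275
  Newsletters: 0.025
Total = 0.3565.
Largest term belongs to Promotions, so Promotions is most probable.

Promotions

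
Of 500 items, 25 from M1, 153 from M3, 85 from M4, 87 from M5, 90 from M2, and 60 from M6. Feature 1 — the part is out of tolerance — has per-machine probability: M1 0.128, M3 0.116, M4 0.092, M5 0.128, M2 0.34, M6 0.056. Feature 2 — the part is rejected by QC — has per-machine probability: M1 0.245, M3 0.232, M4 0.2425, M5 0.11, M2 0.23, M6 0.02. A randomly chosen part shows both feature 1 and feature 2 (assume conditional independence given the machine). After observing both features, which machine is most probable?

M2

Prior × likelihood for each hypothesis:
  M1: 0.05 × 0.128 × 0.245 = 0.001568
  M3: 0.306 × 0.116 × 0.232 = 0.008235072
  M4: 0.17 × 0.092 × 0.2425 = 0.0037927
  M5: 0.174 × 0.128 × 0.11 = 0.00244992
  M2: 0.18 × 0.34 × 0.23 = 0.014076
  M6: 0.12 × 0.056 × 0.02 = 0.0001344
Total = 0.030256092.
Largest term belongs to M2, so M2 is most probable.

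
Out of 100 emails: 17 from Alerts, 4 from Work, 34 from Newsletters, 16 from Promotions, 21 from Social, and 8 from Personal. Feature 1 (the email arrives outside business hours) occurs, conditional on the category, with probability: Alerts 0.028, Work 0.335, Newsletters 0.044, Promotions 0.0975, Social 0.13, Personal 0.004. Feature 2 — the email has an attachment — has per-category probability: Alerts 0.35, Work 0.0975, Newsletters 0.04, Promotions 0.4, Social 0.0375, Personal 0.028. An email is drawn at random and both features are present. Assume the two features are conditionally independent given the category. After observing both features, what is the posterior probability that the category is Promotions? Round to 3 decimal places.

0.575

By Bayes' rule, posterior ∝ prior × likelihood:
  Alerts: 0.17 × 0.028 × 0.35 = 0.001666
  Work: 0.04 × 0.335 × 0.0975 = 0.0013065
  Newsletters: 0.34 × 0.044 × 0.04 = 0.0005984
  Promotions: 0.16 × 0.0975 × 0.4 = 0.00624
  Social: 0.21 × 0.13 × 0.0375 = 0.00102375
  Personal: 0.08 × 0.004 × 0.028 = 0.00000896
Normalizing constant = 0.01084361.
P(Promotions | evidence) = 0.00624 / 0.01084361 ≈ 0.575.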